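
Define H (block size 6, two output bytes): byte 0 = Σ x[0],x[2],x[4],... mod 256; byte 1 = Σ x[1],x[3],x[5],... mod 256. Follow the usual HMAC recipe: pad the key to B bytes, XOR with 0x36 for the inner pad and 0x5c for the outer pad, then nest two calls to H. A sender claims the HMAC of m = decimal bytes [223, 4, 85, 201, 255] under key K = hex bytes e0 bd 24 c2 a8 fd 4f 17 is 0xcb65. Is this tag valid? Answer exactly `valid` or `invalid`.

Key hex bytes e0 bd 24 c2 a8 fd 4f 17 is 8 bytes > B = 6, so hash it first: H(key) = fb 93, then zero-pad to 6 bytes: K' = fb 93 00 00 00 00.
K' ⊕ ipad = cd a5 36 36 36 36; K' ⊕ opad = a7 cf 5c 5c 5c 5c.
Inner hash: even-index sum = 876 mod 256 = 108; odd-index sum = 478 mod 256 = 222 → 6c de.
Outer hash (recomputed tag): even-index sum = 459 mod 256 = 203; odd-index sum = 613 mod 256 = 101 → cb 65.
Recomputed tag = cb65; claimed = cb65 → match.

valid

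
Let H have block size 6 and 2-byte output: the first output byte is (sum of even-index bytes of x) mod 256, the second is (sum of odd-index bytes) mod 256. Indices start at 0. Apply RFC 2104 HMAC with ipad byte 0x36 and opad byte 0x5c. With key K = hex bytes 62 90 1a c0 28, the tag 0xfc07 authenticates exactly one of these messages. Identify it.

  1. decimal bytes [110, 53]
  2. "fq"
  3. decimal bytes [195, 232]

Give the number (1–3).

Key hex bytes 62 90 1a c0 28 is 5 bytes ≤ B = 6; zero-pad to 6 bytes: K' = 62 90 1a c0 28 00.
K' ⊕ ipad = 54 a6 2c f6 1e 36; K' ⊕ opad = 3e cc 46 9c 74 5c.
m1: inner = H(54 a6 2c f6 1e 36 6e 35) = 0c 07; tag = H(3e cc 46 9c 74 5c 0c 07) = 04cb
m2: inner = H(54 a6 2c f6 1e 36 66 71) = 04 43; tag = H(3e cc 46 9c 74 5c 04 43) = fc07 ← matches
m3: inner = H(54 a6 2c f6 1e 36 c3 e8) = 61 ba; tag = H(3e cc 46 9c 74 5c 61 ba) = 597e

2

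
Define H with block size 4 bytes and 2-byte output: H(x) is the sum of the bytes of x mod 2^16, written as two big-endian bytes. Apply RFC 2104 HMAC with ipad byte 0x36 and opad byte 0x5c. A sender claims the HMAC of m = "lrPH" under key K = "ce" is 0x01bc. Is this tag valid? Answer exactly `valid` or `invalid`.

valid

Key "ce" = 63 65 is 2 bytes ≤ B = 4; zero-pad to 4 bytes: K' = 63 65 00 00.
K' ⊕ ipad = 55 53 36 36; K' ⊕ opad = 3f 39 5c 5c.
Inner hash: sum = 85+83+54+54+108+114+80+72 = 650 → 02 8a.
Outer hash (recomputed tag): sum = 63+57+92+92+2+138 = 444 → 01 bc.
Recomputed tag = 01bc; claimed = 01bc → match.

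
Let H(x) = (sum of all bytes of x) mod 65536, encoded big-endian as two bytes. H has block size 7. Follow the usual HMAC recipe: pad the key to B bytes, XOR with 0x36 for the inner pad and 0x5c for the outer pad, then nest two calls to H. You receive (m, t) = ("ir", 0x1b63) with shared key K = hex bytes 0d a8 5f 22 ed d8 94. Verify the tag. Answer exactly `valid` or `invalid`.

invalid

Key hex bytes 0d a8 5f 22 ed d8 94 is exactly B = 7 bytes: K' = 0d a8 5f 22 ed d8 94.
K' ⊕ ipad = 3b 9e 69 14 db ee a2; K' ⊕ opad = 51 f4 03 7e b1 84 c8.
Inner hash: sum = 59+158+105+20+219+238+162+105+114 = 1180 → 04 9c.
Outer hash (recomputed tag): sum = 81+244+3+126+177+132+200+4+156 = 1123 → 04 63.
Recomputed tag = 0463; claimed = 1b63 → mismatch.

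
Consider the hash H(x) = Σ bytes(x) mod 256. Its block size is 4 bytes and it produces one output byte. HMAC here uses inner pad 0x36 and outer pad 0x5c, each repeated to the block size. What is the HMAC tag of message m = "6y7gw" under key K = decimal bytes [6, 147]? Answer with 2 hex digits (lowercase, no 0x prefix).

e6

Key decimal bytes [6, 147] = 06 93 is 2 bytes ≤ B = 4; zero-pad to 4 bytes: K' = 06 93 00 00.
K' ⊕ ipad = 30 a5 36 36.  K' ⊕ opad = 5a cf 5c 5c.
Inner input = (K'⊕ipad) ∥ m = 30 a5 36 36 ∥ 36 79 37 67 77.
Inner hash: sum = 48+165+54+54+54+121+55+103+119 = 773; mod 256 = 5 → 05.
Outer input = (K'⊕opad) ∥ inner = 5a cf 5c 5c ∥ 05.
Outer hash (tag): sum = 90+207+92+92+5 = 486; mod 256 = 230 → e6.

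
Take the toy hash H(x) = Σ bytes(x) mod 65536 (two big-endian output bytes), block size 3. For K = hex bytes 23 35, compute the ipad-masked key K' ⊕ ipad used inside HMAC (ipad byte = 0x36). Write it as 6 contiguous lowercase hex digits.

150336

Key hex bytes 23 35 is 2 bytes ≤ B = 3; zero-pad to 3 bytes: K' = 23 35 00.
XOR each byte with 0x36: 23⊕36=15, 35⊕36=03, 00⊕36=36.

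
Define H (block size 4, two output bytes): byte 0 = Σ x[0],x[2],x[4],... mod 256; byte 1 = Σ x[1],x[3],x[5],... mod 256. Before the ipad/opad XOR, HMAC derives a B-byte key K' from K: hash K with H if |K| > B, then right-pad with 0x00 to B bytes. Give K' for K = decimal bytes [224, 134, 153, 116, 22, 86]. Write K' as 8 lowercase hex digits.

|K| = 6 > B = 4, so first hash the key.
H(K): even-index sum = 399 mod 256 = 143; odd-index sum = 336 mod 256 = 80 → 8f 50.
Zero-pad H(K) = 8f 50 to 4 bytes: K' = 8f 50 00 00.

8f500000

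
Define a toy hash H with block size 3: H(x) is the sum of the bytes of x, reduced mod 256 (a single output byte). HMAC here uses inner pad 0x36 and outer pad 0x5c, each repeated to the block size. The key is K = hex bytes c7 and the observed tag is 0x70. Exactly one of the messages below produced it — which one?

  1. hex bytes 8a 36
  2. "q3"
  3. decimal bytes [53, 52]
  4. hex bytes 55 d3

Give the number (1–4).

1

Key hex bytes c7 is 1 byte ≤ B = 3; zero-pad to 3 bytes: K' = c7 00 00.
K' ⊕ ipad = f1 36 36; K' ⊕ opad = 9b 5c 5c.
m1: inner = H(f1 36 36 8a 36) = 1d; tag = H(9b 5c 5c 1d) = 70 ← matches
m2: inner = H(f1 36 36 71 33) = 01; tag = H(9b 5c 5c 01) = 54
m3: inner = H(f1 36 36 35 34) = c6; tag = H(9b 5c 5c c6) = 19
m4: inner = H(f1 36 36 55 d3) = 85; tag = H(9b 5c 5c 85) = d8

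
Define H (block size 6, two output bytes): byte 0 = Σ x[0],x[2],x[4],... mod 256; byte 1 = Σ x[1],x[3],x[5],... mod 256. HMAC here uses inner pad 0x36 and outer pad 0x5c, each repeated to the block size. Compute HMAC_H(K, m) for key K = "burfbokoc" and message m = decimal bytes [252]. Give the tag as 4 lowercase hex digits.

Key "burfbokoc" = 62 75 72 66 62 6f 6b 6f 63 is 9 bytes > B = 6, so hash it first: H(key) = 04 b9, then zero-pad to 6 bytes: K' = 04 b9 00 00 00 00.
K' ⊕ ipad = 32 8f 36 36 36 36.  K' ⊕ opad = 58 e5 5c 5c 5c 5c.
Inner input = (K'⊕ipad) ∥ m = 32 8f 36 36 36 36 ∥ fc.
Inner hash: even-index sum = 410 mod 256 = 154; odd-index sum = 251 mod 256 = 251 → 9a fb.
Outer input = (K'⊕opad) ∥ inner = 58 e5 5c 5c 5c 5c ∥ 9a fb.
Outer hash (tag): even-index sum = 426 mod 256 = 170; odd-index sum = 664 mod 256 = 152 → aa 98.

aa98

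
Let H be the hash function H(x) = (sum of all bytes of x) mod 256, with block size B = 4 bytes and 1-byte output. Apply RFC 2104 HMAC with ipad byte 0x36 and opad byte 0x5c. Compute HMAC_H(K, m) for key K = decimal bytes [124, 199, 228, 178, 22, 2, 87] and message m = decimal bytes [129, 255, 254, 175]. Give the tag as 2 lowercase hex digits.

75

Key decimal bytes [124, 199, 228, 178, 22, 2, 87] = 7c c7 e4 b2 16 02 57 is 7 bytes > B = 4, so hash it first: H(key) = 48, then zero-pad to 4 bytes: K' = 48 00 00 00.
K' ⊕ ipad = 7e 36 36 36.  K' ⊕ opad = 14 5c 5c 5c.
Inner input = (K'⊕ipad) ∥ m = 7e 36 36 36 ∥ 81 ff fe af.
Inner hash: sum = 126+54+54+54+129+255+254+175 = 1101; mod 256 = 77 → 4d.
Outer input = (K'⊕opad) ∥ inner = 14 5c 5c 5c ∥ 4d.
Outer hash (tag): sum = 20+92+92+92+77 = 373; mod 256 = 117 → 75.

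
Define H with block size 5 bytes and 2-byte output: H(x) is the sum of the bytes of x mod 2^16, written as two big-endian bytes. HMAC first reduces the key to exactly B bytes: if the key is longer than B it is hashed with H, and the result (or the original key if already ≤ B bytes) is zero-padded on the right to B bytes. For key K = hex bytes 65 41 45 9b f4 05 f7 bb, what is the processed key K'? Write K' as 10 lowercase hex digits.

0431000000

|K| = 8 > B = 5, so first hash the key.
H(K): sum = 101+65+69+155+244+5+247+187 = 1073 → 04 31.
Zero-pad H(K) = 04 31 to 5 bytes: K' = 04 31 00 00 00.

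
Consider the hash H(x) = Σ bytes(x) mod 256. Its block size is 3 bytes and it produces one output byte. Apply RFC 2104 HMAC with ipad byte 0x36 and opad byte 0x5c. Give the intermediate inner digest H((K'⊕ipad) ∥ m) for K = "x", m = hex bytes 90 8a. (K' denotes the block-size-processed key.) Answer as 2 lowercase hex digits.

Key "x" = 78 is 1 byte ≤ B = 3; zero-pad to 3 bytes: K' = 78 00 00.
K' ⊕ ipad = 4e 36 36.
Inner input = 4e 36 36 ∥ 90 8a.
Inner hash: sum = 78+54+54+144+138 = 468; mod 256 = 212 → d4.

d4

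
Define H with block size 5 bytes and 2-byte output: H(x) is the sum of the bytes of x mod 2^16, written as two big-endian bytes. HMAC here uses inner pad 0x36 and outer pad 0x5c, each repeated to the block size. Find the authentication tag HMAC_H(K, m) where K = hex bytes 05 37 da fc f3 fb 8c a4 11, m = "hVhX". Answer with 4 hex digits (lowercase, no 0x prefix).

0256

Key hex bytes 05 37 da fc f3 fb 8c a4 11 is 9 bytes > B = 5, so hash it first: H(key) = 05 41, then zero-pad to 5 bytes: K' = 05 41 00 00 00.
K' ⊕ ipad = 33 77 36 36 36.  K' ⊕ opad = 59 1d 5c 5c 5c.
Inner input = (K'⊕ipad) ∥ m = 33 77 36 36 36 ∥ 68 56 68 58.
Inner hash: sum = 51+119+54+54+54+104+86+104+88 = 714 → 02 ca.
Outer input = (K'⊕opad) ∥ inner = 59 1d 5c 5c 5c ∥ 02 ca.
Outer hash (tag): sum = 89+29+92+92+92+2+202 = 598 → 02 56.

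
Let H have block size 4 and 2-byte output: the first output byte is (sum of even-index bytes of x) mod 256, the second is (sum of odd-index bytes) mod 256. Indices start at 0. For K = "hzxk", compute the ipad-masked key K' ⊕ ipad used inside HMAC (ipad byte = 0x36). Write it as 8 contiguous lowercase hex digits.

Key "hzxk" = 68 7a 78 6b is exactly B = 4 bytes: K' = 68 7a 78 6b.
XOR each byte with 0x36: 68⊕36=5e, 7a⊕36=4c, 78⊕36=4e, 6b⊕36=5d.

5e4c4e5d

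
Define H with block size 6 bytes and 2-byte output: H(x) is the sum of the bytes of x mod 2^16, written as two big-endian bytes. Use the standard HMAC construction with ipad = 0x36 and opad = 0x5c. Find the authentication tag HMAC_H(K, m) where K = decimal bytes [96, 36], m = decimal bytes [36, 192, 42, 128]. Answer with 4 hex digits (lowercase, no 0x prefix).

Key decimal bytes [96, 36] = 60 24 is 2 bytes ≤ B = 6; zero-pad to 6 bytes: K' = 60 24 00 00 00 00.
K' ⊕ ipad = 56 12 36 36 36 36.  K' ⊕ opad = 3c 78 5c 5c 5c 5c.
Inner input = (K'⊕ipad) ∥ m = 56 12 36 36 36 36 ∥ 24 c0 2a 80.
Inner hash: sum = 86+18+54+54+54+54+36+192+42+128 = 718 → 02 ce.
Outer input = (K'⊕opad) ∥ inner = 3c 78 5c 5c 5c 5c ∥ 02 ce.
Outer hash (tag): sum = 60+120+92+92+92+92+2+206 = 756 → 02 f4.

02f4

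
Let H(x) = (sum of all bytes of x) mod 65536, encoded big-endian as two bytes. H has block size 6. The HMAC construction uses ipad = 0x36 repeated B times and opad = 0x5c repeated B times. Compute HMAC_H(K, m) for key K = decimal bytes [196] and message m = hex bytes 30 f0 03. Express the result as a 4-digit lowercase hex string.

Key decimal bytes [196] = c4 is 1 byte ≤ B = 6; zero-pad to 6 bytes: K' = c4 00 00 00 00 00.
K' ⊕ ipad = f2 36 36 36 36 36.  K' ⊕ opad = 98 5c 5c 5c 5c 5c.
Inner input = (K'⊕ipad) ∥ m = f2 36 36 36 36 36 ∥ 30 f0 03.
Inner hash: sum = 242+54+54+54+54+54+48+240+3 = 803 → 03 23.
Outer input = (K'⊕opad) ∥ inner = 98 5c 5c 5c 5c 5c ∥ 03 23.
Outer hash (tag): sum = 152+92+92+92+92+92+3+35 = 650 → 02 8a.

028a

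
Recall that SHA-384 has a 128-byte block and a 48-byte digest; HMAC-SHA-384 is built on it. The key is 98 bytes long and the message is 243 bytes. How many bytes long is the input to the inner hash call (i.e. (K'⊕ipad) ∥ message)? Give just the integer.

Key is 98 ≤ 128 bytes, zero-padded: |K'| = 128.
Inner input = (K'⊕ipad) ∥ m → 128 + 243 = 371 bytes.

371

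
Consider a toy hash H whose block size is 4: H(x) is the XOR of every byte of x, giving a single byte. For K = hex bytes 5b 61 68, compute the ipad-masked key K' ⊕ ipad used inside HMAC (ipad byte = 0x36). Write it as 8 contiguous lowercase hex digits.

6d575e36

Key hex bytes 5b 61 68 is 3 bytes ≤ B = 4; zero-pad to 4 bytes: K' = 5b 61 68 00.
XOR each byte with 0x36: 5b⊕36=6d, 61⊕36=57, 68⊕36=5e, 00⊕36=36.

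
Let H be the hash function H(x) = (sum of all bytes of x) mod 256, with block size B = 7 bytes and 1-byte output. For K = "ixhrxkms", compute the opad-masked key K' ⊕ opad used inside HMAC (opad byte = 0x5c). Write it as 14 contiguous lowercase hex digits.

225c5c5c5c5c5c

Key "ixhrxkms" = 69 78 68 72 78 6b 6d 73 is 8 bytes > B = 7, so hash it first: H(key) = 7e, then zero-pad to 7 bytes: K' = 7e 00 00 00 00 00 00.
XOR each byte with 0x5c: 7e⊕5c=22, 00⊕5c=5c, 00⊕5c=5c, 00⊕5c=5c, 00⊕5c=5c, 00⊕5c=5c, 00⊕5c=5c.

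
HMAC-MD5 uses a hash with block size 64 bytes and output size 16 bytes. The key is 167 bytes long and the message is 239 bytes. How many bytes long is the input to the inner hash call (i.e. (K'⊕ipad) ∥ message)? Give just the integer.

Key is 167 > 64 bytes, so it is hashed to 16 bytes then zero-padded to 64: |K'| = 64.
Inner input = (K'⊕ipad) ∥ m → 64 + 239 = 303 bytes.

303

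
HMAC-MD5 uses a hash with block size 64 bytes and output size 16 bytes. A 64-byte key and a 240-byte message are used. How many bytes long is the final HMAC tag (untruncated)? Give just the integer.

16

The tag is one MD5 digest: 16 bytes.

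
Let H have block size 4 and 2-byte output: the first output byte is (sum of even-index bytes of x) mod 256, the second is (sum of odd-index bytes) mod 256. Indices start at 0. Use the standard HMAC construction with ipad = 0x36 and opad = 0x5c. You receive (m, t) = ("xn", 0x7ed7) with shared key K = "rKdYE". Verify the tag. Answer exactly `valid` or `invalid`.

Key "rKdYE" = 72 4b 64 59 45 is 5 bytes > B = 4, so hash it first: H(key) = 1b a4, then zero-pad to 4 bytes: K' = 1b a4 00 00.
K' ⊕ ipad = 2d 92 36 36; K' ⊕ opad = 47 f8 5c 5c.
Inner hash: even-index sum = 219 mod 256 = 219; odd-index sum = 310 mod 256 = 54 → db 36.
Outer hash (recomputed tag): even-index sum = 382 mod 256 = 126; odd-index sum = 394 mod 256 = 138 → 7e 8a.
Recomputed tag = 7e8a; claimed = 7ed7 → mismatch.

invalid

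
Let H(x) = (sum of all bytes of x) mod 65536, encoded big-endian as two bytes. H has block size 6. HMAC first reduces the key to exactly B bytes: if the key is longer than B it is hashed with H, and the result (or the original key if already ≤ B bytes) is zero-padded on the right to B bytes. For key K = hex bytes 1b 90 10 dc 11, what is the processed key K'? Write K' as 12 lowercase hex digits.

1b9010dc1100

Key hex bytes 1b 90 10 dc 11 is 5 bytes ≤ B = 6; zero-pad to 6 bytes: K' = 1b 90 10 dc 11 00.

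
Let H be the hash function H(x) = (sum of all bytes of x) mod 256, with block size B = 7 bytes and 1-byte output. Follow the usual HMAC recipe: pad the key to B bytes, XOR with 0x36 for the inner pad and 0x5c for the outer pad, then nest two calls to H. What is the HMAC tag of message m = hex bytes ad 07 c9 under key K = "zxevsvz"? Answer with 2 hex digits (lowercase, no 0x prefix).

a7

Key "zxevsvz" = 7a 78 65 76 73 76 7a is exactly B = 7 bytes: K' = 7a 78 65 76 73 76 7a.
K' ⊕ ipad = 4c 4e 53 40 45 40 4c.  K' ⊕ opad = 26 24 39 2a 2f 2a 26.
Inner input = (K'⊕ipad) ∥ m = 4c 4e 53 40 45 40 4c ∥ ad 07 c9.
Inner hash: sum = 76+78+83+64+69+64+76+173+7+201 = 891; mod 256 = 123 → 7b.
Outer input = (K'⊕opad) ∥ inner = 26 24 39 2a 2f 2a 26 ∥ 7b.
Outer hash (tag): sum = 38+36+57+42+47+42+38+123 = 423; mod 256 = 167 → a7.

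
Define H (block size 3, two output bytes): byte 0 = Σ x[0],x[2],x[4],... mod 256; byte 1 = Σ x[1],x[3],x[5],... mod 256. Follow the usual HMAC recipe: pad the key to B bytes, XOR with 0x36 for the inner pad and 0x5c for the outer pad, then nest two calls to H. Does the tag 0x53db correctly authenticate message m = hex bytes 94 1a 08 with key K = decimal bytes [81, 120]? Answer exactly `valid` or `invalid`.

Key decimal bytes [81, 120] = 51 78 is 2 bytes ≤ B = 3; zero-pad to 3 bytes: K' = 51 78 00.
K' ⊕ ipad = 67 4e 36; K' ⊕ opad = 0d 24 5c.
Inner hash: even-index sum = 183 mod 256 = 183; odd-index sum = 234 mod 256 = 234 → b7 ea.
Outer hash (recomputed tag): even-index sum = 339 mod 256 = 83; odd-index sum = 219 mod 256 = 219 → 53 db.
Recomputed tag = 53db; claimed = 53db → match.

valid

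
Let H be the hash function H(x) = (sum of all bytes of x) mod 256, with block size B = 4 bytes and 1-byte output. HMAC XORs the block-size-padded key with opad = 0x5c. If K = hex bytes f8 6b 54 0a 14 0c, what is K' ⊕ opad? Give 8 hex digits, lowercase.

Key hex bytes f8 6b 54 0a 14 0c is 6 bytes > B = 4, so hash it first: H(key) = e1, then zero-pad to 4 bytes: K' = e1 00 00 00.
XOR each byte with 0x5c: e1⊕5c=bd, 00⊕5c=5c, 00⊕5c=5c, 00⊕5c=5c.

bd5c5c5c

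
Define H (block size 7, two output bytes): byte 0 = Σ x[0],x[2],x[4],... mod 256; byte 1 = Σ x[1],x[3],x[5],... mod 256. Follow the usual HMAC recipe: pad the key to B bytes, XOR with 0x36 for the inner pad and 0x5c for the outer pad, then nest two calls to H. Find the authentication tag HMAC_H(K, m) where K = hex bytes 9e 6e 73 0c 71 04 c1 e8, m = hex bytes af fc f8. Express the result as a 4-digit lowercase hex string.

9605

Key hex bytes 9e 6e 73 0c 71 04 c1 e8 is 8 bytes > B = 7, so hash it first: H(key) = 43 66, then zero-pad to 7 bytes: K' = 43 66 00 00 00 00 00.
K' ⊕ ipad = 75 50 36 36 36 36 36.  K' ⊕ opad = 1f 3a 5c 5c 5c 5c 5c.
Inner input = (K'⊕ipad) ∥ m = 75 50 36 36 36 36 36 ∥ af fc f8.
Inner hash: even-index sum = 531 mod 256 = 19; odd-index sum = 611 mod 256 = 99 → 13 63.
Outer input = (K'⊕opad) ∥ inner = 1f 3a 5c 5c 5c 5c 5c ∥ 13 63.
Outer hash (tag): even-index sum = 406 mod 256 = 150; odd-index sum = 261 mod 256 = 5 → 96 05.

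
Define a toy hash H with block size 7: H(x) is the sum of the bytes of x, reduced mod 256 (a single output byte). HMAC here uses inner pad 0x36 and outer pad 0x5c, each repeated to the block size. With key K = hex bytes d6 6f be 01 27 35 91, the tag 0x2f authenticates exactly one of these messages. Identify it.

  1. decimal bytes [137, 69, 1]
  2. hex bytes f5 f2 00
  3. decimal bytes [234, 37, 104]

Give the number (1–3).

Key hex bytes d6 6f be 01 27 35 91 is exactly B = 7 bytes: K' = d6 6f be 01 27 35 91.
K' ⊕ ipad = e0 59 88 37 11 03 a7; K' ⊕ opad = 8a 33 e2 5d 7b 69 cd.
m1: inner = H(e0 59 88 37 11 03 a7 89 45 01) = 82; tag = H(8a 33 e2 5d 7b 69 cd 82) = 2f ← matches
m2: inner = H(e0 59 88 37 11 03 a7 f5 f2 00) = 9a; tag = H(8a 33 e2 5d 7b 69 cd 9a) = 47
m3: inner = H(e0 59 88 37 11 03 a7 ea 25 68) = 2a; tag = H(8a 33 e2 5d 7b 69 cd 2a) = d7

1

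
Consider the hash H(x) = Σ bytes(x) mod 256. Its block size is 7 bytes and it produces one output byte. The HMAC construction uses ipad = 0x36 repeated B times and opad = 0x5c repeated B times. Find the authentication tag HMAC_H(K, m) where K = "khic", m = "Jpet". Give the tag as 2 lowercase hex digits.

Key "khic" = 6b 68 69 63 is 4 bytes ≤ B = 7; zero-pad to 7 bytes: K' = 6b 68 69 63 00 00 00.
K' ⊕ ipad = 5d 5e 5f 55 36 36 36.  K' ⊕ opad = 37 34 35 3f 5c 5c 5c.
Inner input = (K'⊕ipad) ∥ m = 5d 5e 5f 55 36 36 36 ∥ 4a 70 65 74.
Inner hash: sum = 93+94+95+85+54+54+54+74+112+101+116 = 932; mod 256 = 164 → a4.
Outer input = (K'⊕opad) ∥ inner = 37 34 35 3f 5c 5c 5c ∥ a4.
Outer hash (tag): sum = 55+52+53+63+92+92+92+164 = 663; mod 256 = 151 → 97.

97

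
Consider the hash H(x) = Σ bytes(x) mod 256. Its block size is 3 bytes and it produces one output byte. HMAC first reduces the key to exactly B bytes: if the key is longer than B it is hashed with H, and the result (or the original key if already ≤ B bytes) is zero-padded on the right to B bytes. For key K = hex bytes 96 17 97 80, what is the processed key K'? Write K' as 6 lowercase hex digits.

c40000

|K| = 4 > B = 3, so first hash the key.
H(K): sum = 150+23+151+128 = 452; mod 256 = 196 → c4.
Zero-pad H(K) = c4 to 3 bytes: K' = c4 00 00.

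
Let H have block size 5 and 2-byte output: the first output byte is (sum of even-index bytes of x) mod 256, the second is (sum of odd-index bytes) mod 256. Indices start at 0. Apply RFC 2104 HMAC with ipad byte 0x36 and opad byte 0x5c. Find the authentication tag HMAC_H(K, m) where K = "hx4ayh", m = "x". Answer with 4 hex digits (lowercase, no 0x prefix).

2608

Key "hx4ayh" = 68 78 34 61 79 68 is 6 bytes > B = 5, so hash it first: H(key) = 15 41, then zero-pad to 5 bytes: K' = 15 41 00 00 00.
K' ⊕ ipad = 23 77 36 36 36.  K' ⊕ opad = 49 1d 5c 5c 5c.
Inner input = (K'⊕ipad) ∥ m = 23 77 36 36 36 ∥ 78.
Inner hash: even-index sum = 143 mod 256 = 143; odd-index sum = 293 mod 256 = 37 → 8f 25.
Outer input = (K'⊕opad) ∥ inner = 49 1d 5c 5c 5c ∥ 8f 25.
Outer hash (tag): even-index sum = 294 mod 256 = 38; odd-index sum = 264 mod 256 = 8 → 26 08.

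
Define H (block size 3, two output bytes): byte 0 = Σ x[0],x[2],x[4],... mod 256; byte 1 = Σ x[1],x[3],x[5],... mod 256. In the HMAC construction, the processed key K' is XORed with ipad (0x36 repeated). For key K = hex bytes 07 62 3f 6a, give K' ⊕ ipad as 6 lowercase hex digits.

Key hex bytes 07 62 3f 6a is 4 bytes > B = 3, so hash it first: H(key) = 46 cc, then zero-pad to 3 bytes: K' = 46 cc 00.
XOR each byte with 0x36: 46⊕36=70, cc⊕36=fa, 00⊕36=36.

70fa36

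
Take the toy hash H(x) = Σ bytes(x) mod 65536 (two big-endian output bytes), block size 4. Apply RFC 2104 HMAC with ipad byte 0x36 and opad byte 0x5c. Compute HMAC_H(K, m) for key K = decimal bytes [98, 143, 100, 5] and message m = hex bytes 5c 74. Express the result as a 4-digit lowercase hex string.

0206

Key decimal bytes [98, 143, 100, 5] = 62 8f 64 05 is exactly B = 4 bytes: K' = 62 8f 64 05.
K' ⊕ ipad = 54 b9 52 33.  K' ⊕ opad = 3e d3 38 59.
Inner input = (K'⊕ipad) ∥ m = 54 b9 52 33 ∥ 5c 74.
Inner hash: sum = 84+185+82+51+92+116 = 610 → 02 62.
Outer input = (K'⊕opad) ∥ inner = 3e d3 38 59 ∥ 02 62.
Outer hash (tag): sum = 62+211+56+89+2+98 = 518 → 02 06.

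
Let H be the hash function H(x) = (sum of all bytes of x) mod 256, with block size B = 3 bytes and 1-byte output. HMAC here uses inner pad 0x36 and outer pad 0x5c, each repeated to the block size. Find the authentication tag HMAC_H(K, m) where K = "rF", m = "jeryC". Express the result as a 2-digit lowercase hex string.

8b

Key "rF" = 72 46 is 2 bytes ≤ B = 3; zero-pad to 3 bytes: K' = 72 46 00.
K' ⊕ ipad = 44 70 36.  K' ⊕ opad = 2e 1a 5c.
Inner input = (K'⊕ipad) ∥ m = 44 70 36 ∥ 6a 65 72 79 43.
Inner hash: sum = 68+112+54+106+101+114+121+67 = 743; mod 256 = 231 → e7.
Outer input = (K'⊕opad) ∥ inner = 2e 1a 5c ∥ e7.
Outer hash (tag): sum = 46+26+92+231 = 395; mod 256 = 139 → 8b.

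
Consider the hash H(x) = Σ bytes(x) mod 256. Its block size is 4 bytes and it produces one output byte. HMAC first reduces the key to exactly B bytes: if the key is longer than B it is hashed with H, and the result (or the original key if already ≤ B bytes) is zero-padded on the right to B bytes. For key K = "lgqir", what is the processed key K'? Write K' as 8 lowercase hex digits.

|K| = 5 > B = 4, so first hash the key.
H(K): sum = 108+103+113+105+114 = 543; mod 256 = 31 → 1f.
Zero-pad H(K) = 1f to 4 bytes: K' = 1f 00 00 00.

1f000000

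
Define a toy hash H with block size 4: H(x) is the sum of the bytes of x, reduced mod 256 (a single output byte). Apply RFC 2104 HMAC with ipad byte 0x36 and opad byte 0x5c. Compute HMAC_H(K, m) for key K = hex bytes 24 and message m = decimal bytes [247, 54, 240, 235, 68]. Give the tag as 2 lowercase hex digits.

Key hex bytes 24 is 1 byte ≤ B = 4; zero-pad to 4 bytes: K' = 24 00 00 00.
K' ⊕ ipad = 12 36 36 36.  K' ⊕ opad = 78 5c 5c 5c.
Inner input = (K'⊕ipad) ∥ m = 12 36 36 36 ∥ f7 36 f0 eb 44.
Inner hash: sum = 18+54+54+54+247+54+240+235+68 = 1024; mod 256 = 0 → 00.
Outer input = (K'⊕opad) ∥ inner = 78 5c 5c 5c ∥ 00.
Outer hash (tag): sum = 120+92+92+92+0 = 396; mod 256 = 140 → 8c.

8c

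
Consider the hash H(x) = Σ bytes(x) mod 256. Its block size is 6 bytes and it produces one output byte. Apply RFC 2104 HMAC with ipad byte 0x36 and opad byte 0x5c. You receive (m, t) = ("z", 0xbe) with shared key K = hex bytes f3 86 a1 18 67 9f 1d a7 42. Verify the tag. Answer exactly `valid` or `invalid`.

valid

Key hex bytes f3 86 a1 18 67 9f 1d a7 42 is 9 bytes > B = 6, so hash it first: H(key) = 3e, then zero-pad to 6 bytes: K' = 3e 00 00 00 00 00.
K' ⊕ ipad = 08 36 36 36 36 36; K' ⊕ opad = 62 5c 5c 5c 5c 5c.
Inner hash: sum = 8+54+54+54+54+54+122 = 400; mod 256 = 144 → 90.
Outer hash (recomputed tag): sum = 98+92+92+92+92+92+144 = 702; mod 256 = 190 → be.
Recomputed tag = be; claimed = be → match.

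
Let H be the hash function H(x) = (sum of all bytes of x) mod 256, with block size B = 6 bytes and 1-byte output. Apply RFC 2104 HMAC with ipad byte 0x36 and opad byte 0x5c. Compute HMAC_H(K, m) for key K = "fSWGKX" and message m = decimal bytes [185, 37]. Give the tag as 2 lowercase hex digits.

da

Key "fSWGKX" = 66 53 57 47 4b 58 is exactly B = 6 bytes: K' = 66 53 57 47 4b 58.
K' ⊕ ipad = 50 65 61 71 7d 6e.  K' ⊕ opad = 3a 0f 0b 1b 17 04.
Inner input = (K'⊕ipad) ∥ m = 50 65 61 71 7d 6e ∥ b9 25.
Inner hash: sum = 80+101+97+113+125+110+185+37 = 848; mod 256 = 80 → 50.
Outer input = (K'⊕opad) ∥ inner = 3a 0f 0b 1b 17 04 ∥ 50.
Outer hash (tag): sum = 58+15+11+27+23+4+80 = 218 → da.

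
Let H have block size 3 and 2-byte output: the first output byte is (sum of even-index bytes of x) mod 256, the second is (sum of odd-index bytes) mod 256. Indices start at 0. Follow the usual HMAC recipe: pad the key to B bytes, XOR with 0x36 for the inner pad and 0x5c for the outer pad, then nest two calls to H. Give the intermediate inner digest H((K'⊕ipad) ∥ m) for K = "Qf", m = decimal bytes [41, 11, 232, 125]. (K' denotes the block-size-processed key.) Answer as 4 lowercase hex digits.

2561

Key "Qf" = 51 66 is 2 bytes ≤ B = 3; zero-pad to 3 bytes: K' = 51 66 00.
K' ⊕ ipad = 67 50 36.
Inner input = 67 50 36 ∥ 29 0b e8 7d.
Inner hash: even-index sum = 293 mod 256 = 37; odd-index sum = 353 mod 256 = 97 → 25 61.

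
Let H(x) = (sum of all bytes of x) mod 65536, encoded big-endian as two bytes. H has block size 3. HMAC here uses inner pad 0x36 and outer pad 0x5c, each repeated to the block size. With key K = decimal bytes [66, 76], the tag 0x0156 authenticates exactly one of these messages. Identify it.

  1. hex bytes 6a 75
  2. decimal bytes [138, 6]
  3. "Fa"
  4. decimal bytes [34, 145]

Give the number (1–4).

3

Key decimal bytes [66, 76] = 42 4c is 2 bytes ≤ B = 3; zero-pad to 3 bytes: K' = 42 4c 00.
K' ⊕ ipad = 74 7a 36; K' ⊕ opad = 1e 10 5c.
m1: inner = H(74 7a 36 6a 75) = 02 03; tag = H(1e 10 5c 02 03) = 008f
m2: inner = H(74 7a 36 8a 06) = 01 b4; tag = H(1e 10 5c 01 b4) = 013f
m3: inner = H(74 7a 36 46 61) = 01 cb; tag = H(1e 10 5c 01 cb) = 0156 ← matches
m4: inner = H(74 7a 36 22 91) = 01 d7; tag = H(1e 10 5c 01 d7) = 0162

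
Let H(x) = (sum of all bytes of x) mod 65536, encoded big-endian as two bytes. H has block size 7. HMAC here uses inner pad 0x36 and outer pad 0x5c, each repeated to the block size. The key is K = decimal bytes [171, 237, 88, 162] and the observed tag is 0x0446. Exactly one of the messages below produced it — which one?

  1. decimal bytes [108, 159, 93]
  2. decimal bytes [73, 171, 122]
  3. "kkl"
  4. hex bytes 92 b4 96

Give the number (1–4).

Key decimal bytes [171, 237, 88, 162] = ab ed 58 a2 is 4 bytes ≤ B = 7; zero-pad to 7 bytes: K' = ab ed 58 a2 00 00 00.
K' ⊕ ipad = 9d db 6e 94 36 36 36; K' ⊕ opad = f7 b1 04 fe 5c 5c 5c.
m1: inner = H(9d db 6e 94 36 36 36 6c 9f 5d) = 04 84; tag = H(f7 b1 04 fe 5c 5c 5c 04 84) = 0446 ← matches
m2: inner = H(9d db 6e 94 36 36 36 49 ab 7a) = 04 8a; tag = H(f7 b1 04 fe 5c 5c 5c 04 8a) = 044c
m3: inner = H(9d db 6e 94 36 36 36 6b 6b 6c) = 04 5e; tag = H(f7 b1 04 fe 5c 5c 5c 04 5e) = 0420
m4: inner = H(9d db 6e 94 36 36 36 92 b4 96) = 04 f8; tag = H(f7 b1 04 fe 5c 5c 5c 04 f8) = 04ba

1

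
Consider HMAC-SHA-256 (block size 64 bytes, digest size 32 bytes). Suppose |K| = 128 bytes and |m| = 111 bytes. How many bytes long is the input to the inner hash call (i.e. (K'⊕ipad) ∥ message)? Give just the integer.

175

Key is 128 > 64 bytes, so it is hashed to 32 bytes then zero-padded to 64: |K'| = 64.
Inner input = (K'⊕ipad) ∥ m → 64 + 111 = 175 bytes.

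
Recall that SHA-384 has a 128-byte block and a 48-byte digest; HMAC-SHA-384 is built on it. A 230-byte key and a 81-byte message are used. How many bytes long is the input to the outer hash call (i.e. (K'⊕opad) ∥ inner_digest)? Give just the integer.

Key is 230 > 128 bytes, so it is hashed to 48 bytes then zero-padded to 128: |K'| = 128.
Outer input = (K'⊕opad) ∥ H(inner) → 128 + 48 = 176 bytes.

176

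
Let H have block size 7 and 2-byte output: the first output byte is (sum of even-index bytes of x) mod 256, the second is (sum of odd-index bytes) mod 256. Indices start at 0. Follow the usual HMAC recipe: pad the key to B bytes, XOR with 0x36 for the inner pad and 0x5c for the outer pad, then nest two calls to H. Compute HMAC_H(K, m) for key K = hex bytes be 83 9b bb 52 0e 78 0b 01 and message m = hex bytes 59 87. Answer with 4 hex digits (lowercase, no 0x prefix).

b2fe

Key hex bytes be 83 9b bb 52 0e 78 0b 01 is 9 bytes > B = 7, so hash it first: H(key) = 24 57, then zero-pad to 7 bytes: K' = 24 57 00 00 00 00 00.
K' ⊕ ipad = 12 61 36 36 36 36 36.  K' ⊕ opad = 78 0b 5c 5c 5c 5c 5c.
Inner input = (K'⊕ipad) ∥ m = 12 61 36 36 36 36 36 ∥ 59 87.
Inner hash: even-index sum = 315 mod 256 = 59; odd-index sum = 294 mod 256 = 38 → 3b 26.
Outer input = (K'⊕opad) ∥ inner = 78 0b 5c 5c 5c 5c 5c ∥ 3b 26.
Outer hash (tag): even-index sum = 434 mod 256 = 178; odd-index sum = 254 mod 256 = 254 → b2 fe.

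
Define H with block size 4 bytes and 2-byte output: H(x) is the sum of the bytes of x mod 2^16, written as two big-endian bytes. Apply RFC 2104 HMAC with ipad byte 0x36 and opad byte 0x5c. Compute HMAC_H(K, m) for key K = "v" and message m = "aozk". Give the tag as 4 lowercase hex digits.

Key "v" = 76 is 1 byte ≤ B = 4; zero-pad to 4 bytes: K' = 76 00 00 00.
K' ⊕ ipad = 40 36 36 36.  K' ⊕ opad = 2a 5c 5c 5c.
Inner input = (K'⊕ipad) ∥ m = 40 36 36 36 ∥ 61 6f 7a 6b.
Inner hash: sum = 64+54+54+54+97+111+122+107 = 663 → 02 97.
Outer input = (K'⊕opad) ∥ inner = 2a 5c 5c 5c ∥ 02 97.
Outer hash (tag): sum = 42+92+92+92+2+151 = 471 → 01 d7.

01d7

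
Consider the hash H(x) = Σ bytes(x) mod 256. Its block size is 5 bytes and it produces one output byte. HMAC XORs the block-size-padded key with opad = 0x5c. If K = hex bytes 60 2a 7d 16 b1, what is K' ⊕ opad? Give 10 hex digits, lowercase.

Key hex bytes 60 2a 7d 16 b1 is exactly B = 5 bytes: K' = 60 2a 7d 16 b1.
XOR each byte with 0x5c: 60⊕5c=3c, 2a⊕5c=76, 7d⊕5c=21, 16⊕5c=4a, b1⊕5c=ed.

3c76214aed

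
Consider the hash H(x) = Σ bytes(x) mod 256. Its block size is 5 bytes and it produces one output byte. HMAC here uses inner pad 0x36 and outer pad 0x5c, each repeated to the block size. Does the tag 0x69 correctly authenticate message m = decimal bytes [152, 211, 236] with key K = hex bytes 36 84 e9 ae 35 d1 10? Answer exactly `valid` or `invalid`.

Key hex bytes 36 84 e9 ae 35 d1 10 is 7 bytes > B = 5, so hash it first: H(key) = 67, then zero-pad to 5 bytes: K' = 67 00 00 00 00.
K' ⊕ ipad = 51 36 36 36 36; K' ⊕ opad = 3b 5c 5c 5c 5c.
Inner hash: sum = 81+54+54+54+54+152+211+236 = 896; mod 256 = 128 → 80.
Outer hash (recomputed tag): sum = 59+92+92+92+92+128 = 555; mod 256 = 43 → 2b.
Recomputed tag = 2b; claimed = 69 → mismatch.

invalid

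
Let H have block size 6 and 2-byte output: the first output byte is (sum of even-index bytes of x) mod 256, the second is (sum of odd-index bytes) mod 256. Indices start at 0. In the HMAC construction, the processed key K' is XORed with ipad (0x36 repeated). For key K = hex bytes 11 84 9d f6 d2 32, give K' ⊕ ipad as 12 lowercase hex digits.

Key hex bytes 11 84 9d f6 d2 32 is exactly B = 6 bytes: K' = 11 84 9d f6 d2 32.
XOR each byte with 0x36: 11⊕36=27, 84⊕36=b2, 9d⊕36=ab, f6⊕36=c0, d2⊕36=e4, 32⊕36=04.

27b2abc0e404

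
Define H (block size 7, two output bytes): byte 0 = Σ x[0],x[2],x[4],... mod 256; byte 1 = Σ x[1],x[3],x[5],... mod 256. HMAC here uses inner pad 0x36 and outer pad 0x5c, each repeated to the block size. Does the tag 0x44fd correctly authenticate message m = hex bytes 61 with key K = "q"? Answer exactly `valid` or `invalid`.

valid

Key "q" = 71 is 1 byte ≤ B = 7; zero-pad to 7 bytes: K' = 71 00 00 00 00 00 00.
K' ⊕ ipad = 47 36 36 36 36 36 36; K' ⊕ opad = 2d 5c 5c 5c 5c 5c 5c.
Inner hash: even-index sum = 233 mod 256 = 233; odd-index sum = 259 mod 256 = 3 → e9 03.
Outer hash (recomputed tag): even-index sum = 324 mod 256 = 68; odd-index sum = 509 mod 256 = 253 → 44 fd.
Recomputed tag = 44fd; claimed = 44fd → match.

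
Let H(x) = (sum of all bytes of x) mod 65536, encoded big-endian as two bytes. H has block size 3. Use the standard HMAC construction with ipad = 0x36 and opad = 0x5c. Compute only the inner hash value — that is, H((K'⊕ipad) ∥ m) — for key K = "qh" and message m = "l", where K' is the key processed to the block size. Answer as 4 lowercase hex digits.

0147

Key "qh" = 71 68 is 2 bytes ≤ B = 3; zero-pad to 3 bytes: K' = 71 68 00.
K' ⊕ ipad = 47 5e 36.
Inner input = 47 5e 36 ∥ 6c.
Inner hash: sum = 71+94+54+108 = 327 → 01 47.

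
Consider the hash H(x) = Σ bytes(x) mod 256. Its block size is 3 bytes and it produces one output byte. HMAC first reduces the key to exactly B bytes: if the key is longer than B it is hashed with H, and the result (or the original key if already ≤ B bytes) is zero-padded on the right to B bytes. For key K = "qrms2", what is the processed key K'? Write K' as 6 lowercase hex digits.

f50000

|K| = 5 > B = 3, so first hash the key.
H(K): sum = 113+114+109+115+50 = 501; mod 256 = 245 → f5.
Zero-pad H(K) = f5 to 3 bytes: K' = f5 00 00.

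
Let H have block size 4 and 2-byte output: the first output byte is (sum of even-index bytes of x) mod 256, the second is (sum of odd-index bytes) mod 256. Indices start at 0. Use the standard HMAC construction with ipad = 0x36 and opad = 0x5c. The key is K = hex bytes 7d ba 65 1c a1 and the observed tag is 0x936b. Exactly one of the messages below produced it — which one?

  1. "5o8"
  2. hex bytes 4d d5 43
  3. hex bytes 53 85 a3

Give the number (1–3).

Key hex bytes 7d ba 65 1c a1 is 5 bytes > B = 4, so hash it first: H(key) = 83 d6, then zero-pad to 4 bytes: K' = 83 d6 00 00.
K' ⊕ ipad = b5 e0 36 36; K' ⊕ opad = df 8a 5c 5c.
m1: inner = H(b5 e0 36 36 35 6f 38) = 58 85; tag = H(df 8a 5c 5c 58 85) = 936b ← matches
m2: inner = H(b5 e0 36 36 4d d5 43) = 7b eb; tag = H(df 8a 5c 5c 7b eb) = b6d1
m3: inner = H(b5 e0 36 36 53 85 a3) = e1 9b; tag = H(df 8a 5c 5c e1 9b) = 1c81

1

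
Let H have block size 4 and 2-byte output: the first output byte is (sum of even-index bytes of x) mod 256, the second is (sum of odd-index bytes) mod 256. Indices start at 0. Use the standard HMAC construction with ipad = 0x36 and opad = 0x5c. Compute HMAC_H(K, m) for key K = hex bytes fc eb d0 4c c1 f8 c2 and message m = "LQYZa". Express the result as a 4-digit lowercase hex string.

24c9

Key hex bytes fc eb d0 4c c1 f8 c2 is 7 bytes > B = 4, so hash it first: H(key) = 4f 2f, then zero-pad to 4 bytes: K' = 4f 2f 00 00.
K' ⊕ ipad = 79 19 36 36.  K' ⊕ opad = 13 73 5c 5c.
Inner input = (K'⊕ipad) ∥ m = 79 19 36 36 ∥ 4c 51 59 5a 61.
Inner hash: even-index sum = 437 mod 256 = 181; odd-index sum = 250 mod 256 = 250 → b5 fa.
Outer input = (K'⊕opad) ∥ inner = 13 73 5c 5c ∥ b5 fa.
Outer hash (tag): even-index sum = 292 mod 256 = 36; odd-index sum = 457 mod 256 = 201 → 24 c9.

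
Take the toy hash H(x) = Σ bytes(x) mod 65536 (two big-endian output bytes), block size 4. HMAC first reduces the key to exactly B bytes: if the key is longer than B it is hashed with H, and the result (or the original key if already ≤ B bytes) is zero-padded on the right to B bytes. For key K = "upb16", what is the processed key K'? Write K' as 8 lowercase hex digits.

01ae0000

|K| = 5 > B = 4, so first hash the key.
H(K): sum = 117+112+98+49+54 = 430 → 01 ae.
Zero-pad H(K) = 01 ae to 4 bytes: K' = 01 ae 00 00.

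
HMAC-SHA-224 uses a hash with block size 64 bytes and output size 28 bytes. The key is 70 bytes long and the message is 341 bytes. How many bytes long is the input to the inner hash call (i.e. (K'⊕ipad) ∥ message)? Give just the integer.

405

Key is 70 > 64 bytes, so it is hashed to 28 bytes then zero-padded to 64: |K'| = 64.
Inner input = (K'⊕ipad) ∥ m → 64 + 341 = 405 bytes.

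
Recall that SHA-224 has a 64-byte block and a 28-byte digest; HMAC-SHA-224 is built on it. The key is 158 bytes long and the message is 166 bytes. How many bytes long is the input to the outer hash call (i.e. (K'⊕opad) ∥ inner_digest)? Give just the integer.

92

Key is 158 > 64 bytes, so it is hashed to 28 bytes then zero-padded to 64: |K'| = 64.
Outer input = (K'⊕opad) ∥ H(inner) → 64 + 28 = 92 bytes.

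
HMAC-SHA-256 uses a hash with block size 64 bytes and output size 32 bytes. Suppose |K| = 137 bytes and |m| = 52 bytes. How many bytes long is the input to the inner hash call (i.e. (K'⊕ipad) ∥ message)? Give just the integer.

116

Key is 137 > 64 bytes, so it is hashed to 32 bytes then zero-padded to 64: |K'| = 64.
Inner input = (K'⊕ipad) ∥ m → 64 + 52 = 116 bytes.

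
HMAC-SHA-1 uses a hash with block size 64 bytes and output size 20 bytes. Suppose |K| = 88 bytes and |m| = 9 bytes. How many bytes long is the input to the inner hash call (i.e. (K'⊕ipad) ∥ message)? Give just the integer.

73

Key is 88 > 64 bytes, so it is hashed to 20 bytes then zero-padded to 64: |K'| = 64.
Inner input = (K'⊕ipad) ∥ m → 64 + 9 = 73 bytes.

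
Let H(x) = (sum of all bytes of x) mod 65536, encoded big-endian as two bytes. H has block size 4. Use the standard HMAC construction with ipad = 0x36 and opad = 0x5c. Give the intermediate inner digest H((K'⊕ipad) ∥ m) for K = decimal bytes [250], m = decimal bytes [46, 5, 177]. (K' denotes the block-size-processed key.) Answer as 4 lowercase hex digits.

Key decimal bytes [250] = fa is 1 byte ≤ B = 4; zero-pad to 4 bytes: K' = fa 00 00 00.
K' ⊕ ipad = cc 36 36 36.
Inner input = cc 36 36 36 ∥ 2e 05 b1.
Inner hash: sum = 204+54+54+54+46+5+177 = 594 → 02 52.

0252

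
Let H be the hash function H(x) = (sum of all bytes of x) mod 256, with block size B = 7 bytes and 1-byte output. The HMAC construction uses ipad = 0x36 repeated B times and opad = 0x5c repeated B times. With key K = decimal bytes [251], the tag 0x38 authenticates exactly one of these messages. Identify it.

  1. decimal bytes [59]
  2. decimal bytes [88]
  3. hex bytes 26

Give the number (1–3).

Key decimal bytes [251] = fb is 1 byte ≤ B = 7; zero-pad to 7 bytes: K' = fb 00 00 00 00 00 00.
K' ⊕ ipad = cd 36 36 36 36 36 36; K' ⊕ opad = a7 5c 5c 5c 5c 5c 5c.
m1: inner = H(cd 36 36 36 36 36 36 3b) = 4c; tag = H(a7 5c 5c 5c 5c 5c 5c 4c) = 1b
m2: inner = H(cd 36 36 36 36 36 36 58) = 69; tag = H(a7 5c 5c 5c 5c 5c 5c 69) = 38 ← matches
m3: inner = H(cd 36 36 36 36 36 36 26) = 37; tag = H(a7 5c 5c 5c 5c 5c 5c 37) = 06

2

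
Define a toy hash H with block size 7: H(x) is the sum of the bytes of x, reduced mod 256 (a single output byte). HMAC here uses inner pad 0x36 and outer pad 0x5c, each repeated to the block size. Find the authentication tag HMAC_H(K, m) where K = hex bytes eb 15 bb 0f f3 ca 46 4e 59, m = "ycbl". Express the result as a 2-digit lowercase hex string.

80

Key hex bytes eb 15 bb 0f f3 ca 46 4e 59 is 9 bytes > B = 7, so hash it first: H(key) = 74, then zero-pad to 7 bytes: K' = 74 00 00 00 00 00 00.
K' ⊕ ipad = 42 36 36 36 36 36 36.  K' ⊕ opad = 28 5c 5c 5c 5c 5c 5c.
Inner input = (K'⊕ipad) ∥ m = 42 36 36 36 36 36 36 ∥ 79 63 62 6c.
Inner hash: sum = 66+54+54+54+54+54+54+121+99+98+108 = 816; mod 256 = 48 → 30.
Outer input = (K'⊕opad) ∥ inner = 28 5c 5c 5c 5c 5c 5c ∥ 30.
Outer hash (tag): sum = 40+92+92+92+92+92+92+48 = 640; mod 256 = 128 → 80.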